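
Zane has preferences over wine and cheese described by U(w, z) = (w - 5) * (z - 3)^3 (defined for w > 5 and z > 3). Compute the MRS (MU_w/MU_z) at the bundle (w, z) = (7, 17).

MRS = 7/3

MU_w = (z−3)^3, MU_z = 3·(w−5)·(z−3)^2.
MRS = (1/3)·(z−3)/(w−5).
At (7, 17): MRS = 7/3.
The indifference curve has slope −7/3 at this bundle.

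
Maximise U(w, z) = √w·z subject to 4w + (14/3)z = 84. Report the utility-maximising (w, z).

w* = 7, z* = 12

MU_w = 0.5·w^(-0.5)·z and MU_z = √w.
MRS = MU_w/MU_z = (0.5)·z/w.
Tangency: set MRS = p_w/p_z = 4/(14/3) = 6/7.
So (0.5)·z/w = 6/7, i.e. z = (12/7)·w.
Substitute into the budget 4·w + (14/3)·z = 84: 12·w = 84, so w* = 7.
Then z* = (12/7)·7 = 12.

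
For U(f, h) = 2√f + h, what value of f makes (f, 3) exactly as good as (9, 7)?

U(9, 7) = 13.
Set U(f, 3) = 13 and solve.
With h = 3: 2√f = 13 − 3 = 10, so √f = 5 and f = 25.
Check: U(25, 3) = 13.

f = 25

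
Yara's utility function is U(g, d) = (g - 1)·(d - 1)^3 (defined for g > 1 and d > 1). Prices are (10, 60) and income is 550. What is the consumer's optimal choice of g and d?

MU_g = (d−1)^3, MU_d = 3·(g−1)·(d−1)^2.
MRS = (1/3)·(d−1)/(g−1).
Tangency: set MRS = p_g/p_d = 10/60 = 1/6.
So (1/3)·(d − 1)/(g − 1) = 1/6, i.e. (d − 1) = 0.5·(g − 1).
Rewrite the budget in excess-of-subsistence terms: 10·(g − 1) + 60·(d − 1) = 550 − 10·1 − 60·1 = 480.
Substituting, 40·(g − 1) = 480, so g − 1 = 12 and g* = 13.
Then d − 1 = 0.5·12 = 6, so d* = 7.

g* = 13, d* = 7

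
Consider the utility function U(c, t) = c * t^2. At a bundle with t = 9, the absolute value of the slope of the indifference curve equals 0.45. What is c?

c = 10

MU_c = t^2 and MU_t = 2·c·t.
MRS = MU_c/MU_t = (1/2)·t/c.
Substitute t = 9: MRS = 4.5/c. Setting 4.5/c = 0.45 gives c = 4.5/0.45 = 10.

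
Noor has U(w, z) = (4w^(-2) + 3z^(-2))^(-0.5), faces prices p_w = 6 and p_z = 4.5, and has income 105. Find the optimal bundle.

For CES with ρ = -2, MRS = (4/3)·(z/w)^3.
Tangency: set MRS = p_w/p_z = 6/4.5 = 4/3.
So (z/w)^3 = 1; taking the cube root, z/w = 1, i.e. z = w.
Substitute into the budget 6·w + 4.5·z = 105: 10.5·w = 105, so w* = 10 and z* = 10.

w* = 10, z* = 10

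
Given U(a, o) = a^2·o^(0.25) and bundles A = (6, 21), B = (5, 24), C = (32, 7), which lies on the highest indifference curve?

Evaluate utility at each bundle:
U(A) = 77.065.
U(B) = 55.334.
U(C) = 1665.614.
Highest utility is C, so C ≻ A ≻ B.

Bundle C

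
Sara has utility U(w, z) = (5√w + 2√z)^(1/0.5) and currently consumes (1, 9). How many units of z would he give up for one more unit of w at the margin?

For CES with ρ = 0.5, MRS = (5/2)·√(z/w).
At (1, 9): MRS = 7.5.
So at (1, 9) the consumer would give up 7.5 units of z for one more unit of w.

MRS = 7.5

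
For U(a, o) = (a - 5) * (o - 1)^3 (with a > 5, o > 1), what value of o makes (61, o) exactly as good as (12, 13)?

o = 7

U(12, 13) = 12096.
Set U(61, o) = 12096 and solve.
With a = 61: (61 − 5) = 56, so (o − 1)^3 = 12096/56 = 216.
Taking the cube root (with o > 1): o − 1 = 6, so o = 7.
Check: U(61, 7) = 12096.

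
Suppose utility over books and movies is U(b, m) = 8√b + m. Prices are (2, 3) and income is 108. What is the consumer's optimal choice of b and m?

MU_b = 8/(2√b), MU_m = 1.
MRS = 8/(2√b) ÷ 1.
Tangency: set MRS = p_b/p_m = 2/3.
MRS depends only on b: 4/√b = 2/3 ⇒ √b = 4/(2/3) = 6 ⇒ b* = 36.
From the budget, 3·m = 108 − 2·36 = 36, so m* = 12.

b* = 36, m* = 12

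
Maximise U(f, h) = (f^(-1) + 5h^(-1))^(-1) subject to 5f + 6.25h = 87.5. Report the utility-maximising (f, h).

f* = 5, h* = 10

For CES with ρ = -1, MRS = (1/5)·(h/f)^2.
Tangency: set MRS = p_f/p_h = 5/6.25 = 0.8.
So (h/f)^2 = 4; taking the square root, h/f = 2, i.e. h = 2·f.
Substitute into the budget 5·f + 6.25·h = 87.5: 17.5·f = 87.5, so f* = 5 and h* = 2·5 = 10.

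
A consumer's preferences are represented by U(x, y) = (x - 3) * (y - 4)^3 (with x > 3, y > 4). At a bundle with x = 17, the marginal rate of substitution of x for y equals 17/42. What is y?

MU_x = (y−4)^3, MU_y = 3·(x−3)·(y−4)^2.
MRS = (1/3)·(y−4)/(x−3).
Substitute x = 17: MRS = (y − 4)/42. Setting this equal to 17/42 gives y − 4 = (17/42)·42 = 17, so y = 21.

y = 21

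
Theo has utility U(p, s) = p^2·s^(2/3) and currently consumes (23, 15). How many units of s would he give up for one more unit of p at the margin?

MRS = 45/23

MU_p = 2·p·s^(2/3) and MU_s = 2/3·p^2·s^(-1/3).
MRS = MU_p/MU_s = (3)·s/p.
At (23, 15): MRS = 45/23.
So at (23, 15) the consumer would give up 45/23 units of s for one more unit of p.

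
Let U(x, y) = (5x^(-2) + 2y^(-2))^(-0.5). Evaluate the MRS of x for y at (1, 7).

MRS = 857.5

For CES with ρ = -2, MRS = (5/2)·(y/x)^3.
At (1, 7): MRS = 857.5.
That is, one extra unit of x is worth 857.5 units of y at the margin.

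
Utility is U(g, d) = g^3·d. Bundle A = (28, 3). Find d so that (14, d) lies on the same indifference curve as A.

d = 24

U(28, 3) = 65856.
Set U(14, d) = 65856 and solve.
With g = 14: 14^3 = 2744, so d = 65856/2744 = 24.
Check: U(14, 24) = 65856.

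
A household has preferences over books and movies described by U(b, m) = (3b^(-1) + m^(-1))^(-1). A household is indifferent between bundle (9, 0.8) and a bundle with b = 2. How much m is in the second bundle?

m = 12

U depends on (b, m) only through S = 3b^(-1) + m^(-1), so equal utility means equal S. At (9, 0.8): S = 19/12.
With b = 2: 3·2^(-1) = 1.5, so m^(-1) = 19/12 − 1.5 = 1/12.
Hence m = 1/(1/12) = 12.
Check: U(2, 12) = 0.6316.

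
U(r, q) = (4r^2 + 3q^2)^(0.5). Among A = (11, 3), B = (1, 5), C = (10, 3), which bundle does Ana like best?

Evaluate utility at each bundle:
U(A) = 22.605.
U(B) = 8.888.
U(C) = 20.664.
Highest utility is A, so A ≻ C ≻ B.

Bundle A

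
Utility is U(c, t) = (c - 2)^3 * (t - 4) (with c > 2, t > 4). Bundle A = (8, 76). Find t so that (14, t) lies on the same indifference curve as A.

U(8, 76) = 15552.
Set U(14, t) = 15552 and solve.
With c = 14: (14 − 2)^3 = 1728, so (t − 4) = 15552/1728 = 9.
So t = 4 + 9 = 13.
Check: U(14, 13) = 15552.

t = 13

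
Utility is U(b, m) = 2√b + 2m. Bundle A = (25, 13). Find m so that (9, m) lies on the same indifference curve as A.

U(25, 13) = 36.
Set U(9, m) = 36 and solve.
With b = 9: √9 = 3, so 2m = 36 − 2·3 = 30 and m = 15.
Check: U(9, 15) = 36.

m = 15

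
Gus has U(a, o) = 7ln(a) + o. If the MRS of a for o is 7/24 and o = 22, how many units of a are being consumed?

a = 24

MU_a = 7/a, MU_o = 1.
MRS = 7/a ÷ 1.
MRS depends only on a: 7/a = 7/24 ⇒ a = 7/(7/24) = 24.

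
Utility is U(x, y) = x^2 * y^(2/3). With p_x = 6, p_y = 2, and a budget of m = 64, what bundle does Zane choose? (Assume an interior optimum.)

MU_x = 2·x·y^(2/3) and MU_y = 2/3·x^2·y^(-1/3).
MRS = MU_x/MU_y = (3)·y/x.
Tangency: set MRS = p_x/p_y = 6/2 = 3.
So (3)·y/x = 3, i.e. y = x.
Substitute into the budget 6·x + 2·y = 64: 8·x = 64, so x* = 8.
Then y* = 8.

x* = 8, y* = 8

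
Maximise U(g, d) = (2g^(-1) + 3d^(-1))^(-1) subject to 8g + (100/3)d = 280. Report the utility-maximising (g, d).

g* = 10, d* = 6

For CES with ρ = -1, MRS = (2/3)·(d/g)^2.
Tangency: set MRS = p_g/p_d = 8/(100/3) = 6/25.
So (d/g)^2 = 9/25; taking the square root, d/g = 0.6, i.e. d = 0.6·g.
Substitute into the budget 8·g + (100/3)·d = 280: 28·g = 280, so g* = 10 and d* = 0.6·10 = 6.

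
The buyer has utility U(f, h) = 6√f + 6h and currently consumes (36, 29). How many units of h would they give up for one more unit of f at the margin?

MRS = 1/12

MU_f = 6/(2√f), MU_h = 6.
MRS = 6/(2√f) ÷ 6.
At (36, 29): MRS = 1/12.
That is, one extra unit of f is worth 1/12 units of h at the margin.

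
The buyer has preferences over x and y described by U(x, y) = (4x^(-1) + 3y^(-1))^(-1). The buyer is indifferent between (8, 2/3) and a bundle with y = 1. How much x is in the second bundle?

U depends on (x, y) only through S = 4x^(-1) + 3y^(-1), so equal utility means equal S. At (8, 2/3): S = 5.
With y = 1: 3·1^(-1) = 3, so 4x^(-1) = 5 − 3 = 2, i.e. x^(-1) = 0.5.
Hence x = 1/0.5 = 2.
Check: U(2, 1) = 0.2.

x = 2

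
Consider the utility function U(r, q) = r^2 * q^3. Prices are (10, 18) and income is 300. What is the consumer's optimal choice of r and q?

r* = 12, q* = 10

MU_r = 2·r·q^3 and MU_q = 3·r^2·q^2.
MRS = MU_r/MU_q = (2/3)·q/r.
Tangency: set MRS = p_r/p_q = 10/18 = 5/9.
So (2/3)·q/r = 5/9, i.e. q = (5/6)·r.
Substitute into the budget 10·r + 18·q = 300: 25·r = 300, so r* = 12.
Then q* = (5/6)·12 = 10.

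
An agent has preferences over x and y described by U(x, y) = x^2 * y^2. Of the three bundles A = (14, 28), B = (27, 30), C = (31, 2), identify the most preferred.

Evaluate utility at each bundle:
U(A) = 153664.
U(B) = 656100.
U(C) = 3844.
Highest utility is B, so B ≻ A ≻ C.

Bundle B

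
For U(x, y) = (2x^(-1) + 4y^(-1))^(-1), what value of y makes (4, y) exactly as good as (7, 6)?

y = 168/19

U depends on (x, y) only through S = 2x^(-1) + 4y^(-1), so equal utility means equal S. At (7, 6): S = 20/21.
With x = 4: 2·4^(-1) = 0.5, so 4y^(-1) = 20/21 − 0.5 = 19/42, i.e. y^(-1) = 19/168.
Hence y = 1/(19/168) = 168/19.
Check: U(4, 168/19) = 1.05.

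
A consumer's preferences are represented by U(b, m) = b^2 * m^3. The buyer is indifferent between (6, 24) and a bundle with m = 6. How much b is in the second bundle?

b = 48

U(6, 24) = 497664.
Set U(b, 6) = 497664 and solve.
With m = 6: 6^3 = 216, so b^2 = 497664/216 = 2304; taking the square root, b = 48.
Check: U(48, 6) = 497664.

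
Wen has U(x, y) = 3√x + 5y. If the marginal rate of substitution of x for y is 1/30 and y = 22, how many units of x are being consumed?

x = 81

MU_x = 3/(2√x), MU_y = 5.
MRS = 3/(2√x) ÷ 5.
MRS depends only on x: 0.3/√x = 1/30 ⇒ √x = 0.3/(1/30) = 9 ⇒ x = 81.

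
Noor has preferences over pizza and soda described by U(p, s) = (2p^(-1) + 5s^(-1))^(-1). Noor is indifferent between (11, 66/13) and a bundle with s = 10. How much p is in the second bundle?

p = 3

U depends on (p, s) only through S = 2p^(-1) + 5s^(-1), so equal utility means equal S. At (11, 66/13): S = 7/6.
With s = 10: 5·10^(-1) = 0.5, so 2p^(-1) = 7/6 − 0.5 = 2/3, i.e. p^(-1) = 1/3.
Hence p = 1/(1/3) = 3.
Check: U(3, 10) = 0.8571.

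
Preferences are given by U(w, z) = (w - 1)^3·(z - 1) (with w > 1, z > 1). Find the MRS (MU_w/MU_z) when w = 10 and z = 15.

MU_w = 3·(w−1)^2·(z−1), MU_z = (w−1)^3.
MRS = (3/1)·(z−1)/(w−1).
At (10, 15): MRS = 14/3.
That is, one extra unit of w is worth 14/3 units of z at the margin.

MRS = 14/3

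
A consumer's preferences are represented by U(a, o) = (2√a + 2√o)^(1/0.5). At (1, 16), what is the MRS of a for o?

For CES with ρ = 0.5, MRS = √(o/a).
At (1, 16): MRS = 4.
The indifference curve has slope −4 at this bundle.

MRS = 4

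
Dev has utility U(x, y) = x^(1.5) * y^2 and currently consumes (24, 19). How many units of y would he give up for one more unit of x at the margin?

MRS = 19/32

MU_x = 1.5·√x·y^2 and MU_y = 2·x^(1.5)·y.
MRS = MU_x/MU_y = (0.75)·y/x.
At (24, 19): MRS = 19/32.
The indifference curve has slope −19/32 at this bundle.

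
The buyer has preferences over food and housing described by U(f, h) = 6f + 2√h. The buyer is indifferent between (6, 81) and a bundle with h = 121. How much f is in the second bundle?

U(6, 81) = 54.
Set U(f, 121) = 54 and solve.
With h = 121: √121 = 11, so 6f = 54 − 2·11 = 32 and f = 16/3.
Check: U(16/3, 121) = 54.

f = 16/3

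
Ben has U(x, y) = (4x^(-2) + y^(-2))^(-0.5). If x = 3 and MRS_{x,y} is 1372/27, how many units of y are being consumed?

For CES with ρ = -2, MRS = (4/1)·(y/x)^3.
Setting (4/1)·(y/3)^3 = 1372/27 gives (y/3)^3 = 343/27, so y/3 = 7/3 and y = 7.

y = 7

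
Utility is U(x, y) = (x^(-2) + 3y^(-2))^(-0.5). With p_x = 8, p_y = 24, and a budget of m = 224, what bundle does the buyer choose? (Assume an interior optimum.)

For CES with ρ = -2, MRS = (1/3)·(y/x)^3.
Tangency: set MRS = p_x/p_y = 8/24 = 1/3.
So (y/x)^3 = 1; taking the cube root, y/x = 1, i.e. y = x.
Substitute into the budget 8·x + 24·y = 224: 32·x = 224, so x* = 7 and y* = 7.

x* = 7, y* = 7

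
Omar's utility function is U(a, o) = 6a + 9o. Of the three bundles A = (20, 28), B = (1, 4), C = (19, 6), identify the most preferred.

Bundle A

Evaluate utility at each bundle:
U(A) = 372.
U(B) = 42.
U(C) = 168.
Highest utility is A, so A ≻ C ≻ B.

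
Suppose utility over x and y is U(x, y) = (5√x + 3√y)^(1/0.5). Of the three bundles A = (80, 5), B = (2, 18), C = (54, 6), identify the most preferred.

Bundle A

Evaluate utility at each bundle:
U(A) = 2645.000.
U(B) = 392.000.
U(C) = 1944.000.
Highest utility is A, so A ≻ C ≻ B.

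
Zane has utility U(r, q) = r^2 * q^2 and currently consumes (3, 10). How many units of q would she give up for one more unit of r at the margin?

MRS = 10/3

MU_r = 2·r·q^2 and MU_q = 2·r^2·q.
MRS = MU_r/MU_q = q/r.
At (3, 10): MRS = 10/3.
That is, one extra unit of r is worth 10/3 units of q at the margin.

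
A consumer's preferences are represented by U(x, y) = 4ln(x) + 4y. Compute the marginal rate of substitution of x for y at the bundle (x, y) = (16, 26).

MRS = 1/16

MU_x = 4/x, MU_y = 4.
MRS = 4/x ÷ 4.
At (16, 26): MRS = 1/16.
That is, one extra unit of x is worth 1/16 units of y at the margin.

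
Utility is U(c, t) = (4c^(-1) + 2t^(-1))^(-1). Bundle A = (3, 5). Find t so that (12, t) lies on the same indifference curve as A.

t = 10/7

U depends on (c, t) only through S = 4c^(-1) + 2t^(-1), so equal utility means equal S. At (3, 5): S = 26/15.
With c = 12: 4·12^(-1) = 1/3, so 2t^(-1) = 26/15 − 1/3 = 1.4, i.e. t^(-1) = 0.7.
Hence t = 1/0.7 = 10/7.
Check: U(12, 10/7) = 0.5769.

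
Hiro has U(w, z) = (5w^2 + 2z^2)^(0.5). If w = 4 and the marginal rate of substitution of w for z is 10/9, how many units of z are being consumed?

For CES with ρ = 2, MRS = (5/2)·(z/w)^(-1).
Setting (5/2)·(z/4)^(-1) = 10/9 gives (z/4)^(-1) = 4/9, so z/4 = 2.25 and z = 9.

z = 9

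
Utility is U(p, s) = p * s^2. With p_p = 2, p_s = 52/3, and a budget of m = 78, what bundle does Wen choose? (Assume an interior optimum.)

MU_p = s^2 and MU_s = 2·p·s.
MRS = MU_p/MU_s = (1/2)·s/p.
Tangency: set MRS = p_p/p_s = 2/(52/3) = 3/26.
So (1/2)·s/p = 3/26, i.e. s = (3/13)·p.
Substitute into the budget 2·p + (52/3)·s = 78: 6·p = 78, so p* = 13.
Then s* = (3/13)·13 = 3.

p* = 13, s* = 3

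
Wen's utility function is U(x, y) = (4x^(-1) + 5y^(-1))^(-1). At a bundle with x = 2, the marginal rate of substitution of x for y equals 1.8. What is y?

y = 3

For CES with ρ = -1, MRS = (4/5)·(y/x)^2.
Setting (4/5)·(y/2)^2 = 1.8 gives (y/2)^2 = 2.25, so y/2 = 1.5 and y = 3.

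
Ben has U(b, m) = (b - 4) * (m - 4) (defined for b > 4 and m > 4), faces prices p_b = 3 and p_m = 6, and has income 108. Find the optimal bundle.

b* = 16, m* = 10

MU_b = (m−4), MU_m = (b−4).
MRS = (m−4)/(b−4).
Tangency: set MRS = p_b/p_m = 3/6 = 0.5.
So (m − 4)/(b − 4) = 0.5, i.e. (m − 4) = 0.5·(b − 4).
Rewrite the budget in excess-of-subsistence terms: 3·(b − 4) + 6·(m − 4) = 108 − 3·4 − 6·4 = 72.
Substituting, 6·(b − 4) = 72, so b − 4 = 12 and b* = 16.
Then m − 4 = 0.5·12 = 6, so m* = 10.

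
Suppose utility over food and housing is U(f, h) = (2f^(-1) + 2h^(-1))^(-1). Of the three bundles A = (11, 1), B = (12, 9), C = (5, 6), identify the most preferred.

Bundle B

Evaluate utility at each bundle:
U(A) = 0.458.
U(B) = 2.571.
U(C) = 1.364.
Highest utility is B, so B ≻ C ≻ A.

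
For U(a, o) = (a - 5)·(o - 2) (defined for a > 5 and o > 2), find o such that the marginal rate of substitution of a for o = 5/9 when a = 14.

MU_a = (o−2), MU_o = (a−5).
MRS = (o−2)/(a−5).
Substitute a = 14: MRS = (o − 2)/9. Setting this equal to 5/9 gives o − 2 = (5/9)·9 = 5, so o = 7.

o = 7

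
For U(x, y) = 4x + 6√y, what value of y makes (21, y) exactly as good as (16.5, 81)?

y = 36

U(16.5, 81) = 120.
Set U(21, y) = 120 and solve.
With x = 21: 6√y = 120 − 4·21 = 36, so √y = 6 and y = 36.
Check: U(21, 36) = 120.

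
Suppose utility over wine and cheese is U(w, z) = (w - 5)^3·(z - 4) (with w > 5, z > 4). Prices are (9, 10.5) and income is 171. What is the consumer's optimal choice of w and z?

MU_w = 3·(w−5)^2·(z−4), MU_z = (w−5)^3.
MRS = (3/1)·(z−4)/(w−5).
Tangency: set MRS = p_w/p_z = 9/10.5 = 6/7.
So (3/1)·(z − 4)/(w − 5) = 6/7, i.e. (z − 4) = (2/7)·(w − 5).
Rewrite the budget in excess-of-subsistence terms: 9·(w − 5) + 10.5·(z − 4) = 171 − 9·5 − 10.5·4 = 84.
Substituting, 12·(w − 5) = 84, so w − 5 = 7 and w* = 12.
Then z − 4 = (2/7)·7 = 2, so z* = 6.

w* = 12, z* = 6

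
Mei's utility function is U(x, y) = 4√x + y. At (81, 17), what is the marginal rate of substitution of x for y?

MRS = 2/9

MU_x = 4/(2√x), MU_y = 1.
MRS = 4/(2√x) ÷ 1.
At (81, 17): MRS = 2/9.
The indifference curve has slope −2/9 at this bundle.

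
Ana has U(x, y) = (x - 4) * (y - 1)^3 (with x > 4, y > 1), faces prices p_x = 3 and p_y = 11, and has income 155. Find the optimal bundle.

x* = 15, y* = 10

MU_x = (y−1)^3, MU_y = 3·(x−4)·(y−1)^2.
MRS = (1/3)·(y−1)/(x−4).
Tangency: set MRS = p_x/p_y = 3/11.
So (1/3)·(y − 1)/(x − 4) = 3/11, i.e. (y − 1) = (9/11)·(x − 4).
Rewrite the budget in excess-of-subsistence terms: 3·(x − 4) + 11·(y − 1) = 155 − 3·4 − 11·1 = 132.
Substituting, 12·(x − 4) = 132, so x − 4 = 11 and x* = 15.
Then y − 1 = (9/11)·11 = 9, so y* = 10.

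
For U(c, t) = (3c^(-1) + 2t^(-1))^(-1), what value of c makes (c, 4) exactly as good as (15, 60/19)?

c = 9

U depends on (c, t) only through S = 3c^(-1) + 2t^(-1), so equal utility means equal S. At (15, 60/19): S = 5/6.
With t = 4: 2·4^(-1) = 0.5, so 3c^(-1) = 5/6 − 0.5 = 1/3, i.e. c^(-1) = 1/9.
Hence c = 1/(1/9) = 9.
Check: U(9, 4) = 1.2.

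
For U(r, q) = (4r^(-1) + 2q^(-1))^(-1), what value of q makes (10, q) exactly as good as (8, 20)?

U depends on (r, q) only through S = 4r^(-1) + 2q^(-1), so equal utility means equal S. At (8, 20): S = 0.6.
With r = 10: 4·10^(-1) = 0.4, so 2q^(-1) = 0.6 − 0.4 = 0.2, i.e. q^(-1) = 0.1.
Hence q = 1/0.1 = 10.
Check: U(10, 10) = 1.6667.

q = 10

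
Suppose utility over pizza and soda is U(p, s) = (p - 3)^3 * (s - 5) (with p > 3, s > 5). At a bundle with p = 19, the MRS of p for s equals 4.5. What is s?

MU_p = 3·(p−3)^2·(s−5), MU_s = (p−3)^3.
MRS = (3/1)·(s−5)/(p−3).
Substitute p = 19: MRS = (s − 5)/(16/3). Setting this equal to 4.5 gives s − 5 = 4.5·(16/3) = 24, so s = 29.

s = 29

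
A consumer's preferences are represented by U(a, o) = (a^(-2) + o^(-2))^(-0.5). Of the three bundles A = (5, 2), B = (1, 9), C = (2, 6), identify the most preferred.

Evaluate utility at each bundle:
U(A) = 1.857.
U(B) = 0.994.
U(C) = 1.897.
Highest utility is C, so C ≻ A ≻ B.

Bundle C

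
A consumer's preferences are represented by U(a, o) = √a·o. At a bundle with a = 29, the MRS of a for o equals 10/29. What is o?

o = 20

MU_a = 0.5·a^(-0.5)·o and MU_o = √a.
MRS = MU_a/MU_o = (0.5)·o/a.
Substitute a = 29: MRS = o/58. Setting o/58 = 10/29 gives o = (10/29)·58 = 20.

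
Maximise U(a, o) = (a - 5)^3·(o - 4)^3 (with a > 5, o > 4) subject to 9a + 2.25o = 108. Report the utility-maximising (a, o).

MU_a = 3·(a−5)^2·(o−4)^3, MU_o = 3·(a−5)^3·(o−4)^2.
MRS = (o−4)/(a−5).
Tangency: set MRS = p_a/p_o = 9/2.25 = 4.
So (o − 4)/(a − 5) = 4, i.e. (o − 4) = 4·(a − 5).
Rewrite the budget in excess-of-subsistence terms: 9·(a − 5) + 2.25·(o − 4) = 108 − 9·5 − 2.25·4 = 54.
Substituting, 18·(a − 5) = 54, so a − 5 = 3 and a* = 8.
Then o − 4 = 4·3 = 12, so o* = 16.

a* = 8, o* = 16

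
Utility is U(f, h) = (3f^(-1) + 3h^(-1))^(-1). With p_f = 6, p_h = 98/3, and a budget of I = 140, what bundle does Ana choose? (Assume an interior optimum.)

For CES with ρ = -1, MRS = (h/f)^2.
Tangency: set MRS = p_f/p_h = 6/(98/3) = 9/49.
So (h/f)^2 = 9/49; taking the square root, h/f = 3/7, i.e. h = (3/7)·f.
Substitute into the budget 6·f + (98/3)·h = 140: 20·f = 140, so f* = 7 and h* = (3/7)·7 = 3.

f* = 7, h* = 3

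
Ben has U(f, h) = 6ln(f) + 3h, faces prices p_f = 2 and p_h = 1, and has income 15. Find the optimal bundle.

MU_f = 6/f, MU_h = 3.
MRS = 6/f ÷ 3.
Tangency: set MRS = p_f/p_h = 2/1 = 2.
MRS depends only on f: 2/f = 2 ⇒ f* = 2/2 = 1.
From the budget, 1·h = 15 − 2·1 = 13, so h* = 13.

f* = 1, h* = 13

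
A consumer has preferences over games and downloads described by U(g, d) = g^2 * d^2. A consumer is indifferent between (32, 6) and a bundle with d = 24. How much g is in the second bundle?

g = 8

U(32, 6) = 36864.
Set U(g, 24) = 36864 and solve.
With d = 24: 24^2 = 576, so g^2 = 36864/576 = 64; taking the square root, g = 8.
Check: U(8, 24) = 36864.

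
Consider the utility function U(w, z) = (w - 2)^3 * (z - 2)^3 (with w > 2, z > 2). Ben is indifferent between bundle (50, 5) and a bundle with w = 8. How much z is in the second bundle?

U(50, 5) = 2985984.
Set U(8, z) = 2985984 and solve.
With w = 8: (8 − 2)^3 = 216, so (z − 2)^3 = 2985984/216 = 13824.
Taking the cube root (with z > 2): z − 2 = 24, so z = 26.
Check: U(8, 26) = 2985984.

z = 26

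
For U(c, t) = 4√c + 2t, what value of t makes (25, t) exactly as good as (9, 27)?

t = 23

U(9, 27) = 66.
Set U(25, t) = 66 and solve.
With c = 25: √25 = 5, so 2t = 66 − 4·5 = 46 and t = 23.
Check: U(25, 23) = 66.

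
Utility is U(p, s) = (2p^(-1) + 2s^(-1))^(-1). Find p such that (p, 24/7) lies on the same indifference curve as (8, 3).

p = 6

U depends on (p, s) only through S = 2p^(-1) + 2s^(-1), so equal utility means equal S. At (8, 3): S = 11/12.
With s = 24/7: 2·(24/7)^(-1) = 7/12, so 2p^(-1) = 11/12 − 7/12 = 1/3, i.e. p^(-1) = 1/6.
Hence p = 1/(1/6) = 6.
Check: U(6, 24/7) = 1.0909.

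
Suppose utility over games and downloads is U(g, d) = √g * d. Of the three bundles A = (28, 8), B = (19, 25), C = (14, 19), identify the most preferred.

Evaluate utility at each bundle:
U(A) = 42.332.
U(B) = 108.972.
U(C) = 71.091.
Highest utility is B, so B ≻ C ≻ A.

Bundle B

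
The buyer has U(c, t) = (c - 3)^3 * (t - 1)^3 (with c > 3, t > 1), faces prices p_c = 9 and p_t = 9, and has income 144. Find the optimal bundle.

MU_c = 3·(c−3)^2·(t−1)^3, MU_t = 3·(c−3)^3·(t−1)^2.
MRS = (t−1)/(c−3).
Tangency: set MRS = p_c/p_t = 9/9 = 1.
So (t − 1)/(c − 3) = 1, i.e. (t − 1) = (c − 3).
Rewrite the budget in excess-of-subsistence terms: 9·(c − 3) + 9·(t − 1) = 144 − 9·3 − 9·1 = 108.
Substituting, 18·(c − 3) = 108, so c − 3 = 6 and c* = 9.
Then t − 1 = 6, so t* = 7.

c* = 9, t* = 7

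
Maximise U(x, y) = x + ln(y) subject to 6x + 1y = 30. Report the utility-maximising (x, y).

MU_x = 1, MU_y = 1/y.
MRS = 1 ÷ (1/y).
Tangency: set MRS = p_x/p_y = 6/1 = 6.
MRS depends only on y: y = 6 ⇒ y* = 6.
From the budget, 6·x = 30 − 1·6 = 24, so x* = 4.

x* = 4, y* = 6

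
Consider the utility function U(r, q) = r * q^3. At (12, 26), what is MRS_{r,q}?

MU_r = q^3 and MU_q = 3·r·q^2.
MRS = MU_r/MU_q = (1/3)·q/r.
At (12, 26): MRS = 13/18.
So at (12, 26) the consumer would give up 13/18 units of q for one more unit of r.

MRS = 13/18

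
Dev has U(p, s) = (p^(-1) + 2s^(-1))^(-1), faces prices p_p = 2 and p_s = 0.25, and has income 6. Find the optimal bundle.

For CES with ρ = -1, MRS = (1/2)·(s/p)^2.
Tangency: set MRS = p_p/p_s = 2/0.25 = 8.
So (s/p)^2 = 16; taking the square root, s/p = 4, i.e. s = 4·p.
Substitute into the budget 2·p + 0.25·s = 6: 3·p = 6, so p* = 2 and s* = 4·2 = 8.

p* = 2, s* = 8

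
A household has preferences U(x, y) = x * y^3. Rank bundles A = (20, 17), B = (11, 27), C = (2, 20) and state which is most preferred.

Bundle B

Evaluate utility at each bundle:
U(A) = 98260.
U(B) = 216513.
U(C) = 16000.
Highest utility is B, so B ≻ A ≻ C.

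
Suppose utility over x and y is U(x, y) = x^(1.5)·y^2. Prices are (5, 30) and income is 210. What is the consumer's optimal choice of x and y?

MU_x = 1.5·√x·y^2 and MU_y = 2·x^(1.5)·y.
MRS = MU_x/MU_y = (0.75)·y/x.
Tangency: set MRS = p_x/p_y = 5/30 = 1/6.
So (0.75)·y/x = 1/6, i.e. y = (2/9)·x.
Substitute into the budget 5·x + 30·y = 210: (35/3)·x = 210, so x* = 18.
Then y* = (2/9)·18 = 4.

x* = 18, y* = 4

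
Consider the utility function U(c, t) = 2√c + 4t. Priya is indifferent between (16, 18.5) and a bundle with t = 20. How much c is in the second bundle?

U(16, 18.5) = 82.
Set U(c, 20) = 82 and solve.
With t = 20: 2√c = 82 − 4·20 = 2, so √c = 1 and c = 1.
Check: U(1, 20) = 82.

c = 1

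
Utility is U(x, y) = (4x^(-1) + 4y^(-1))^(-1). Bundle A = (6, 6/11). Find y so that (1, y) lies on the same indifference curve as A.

y = 1

U depends on (x, y) only through S = 4x^(-1) + 4y^(-1), so equal utility means equal S. At (6, 6/11): S = 8.
With x = 1: 4·1^(-1) = 4, so 4y^(-1) = 8 − 4 = 4, i.e. y^(-1) = 1.
Hence y = 1/1 = 1.
Check: U(1, 1) = 0.125.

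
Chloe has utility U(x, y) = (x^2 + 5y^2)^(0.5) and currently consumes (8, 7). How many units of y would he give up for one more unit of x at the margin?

MRS = 8/35

For CES with ρ = 2, MRS = (1/5)·(y/x)^(-1).
At (8, 7): MRS = 8/35.
The indifference curve has slope −8/35 at this bundle.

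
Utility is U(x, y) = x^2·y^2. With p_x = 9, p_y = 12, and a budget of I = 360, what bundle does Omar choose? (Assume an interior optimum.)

x* = 20, y* = 15

MU_x = 2·x·y^2 and MU_y = 2·x^2·y.
MRS = MU_x/MU_y = y/x.
Tangency: set MRS = p_x/p_y = 9/12 = 0.75.
So y/x = 0.75, i.e. y = 0.75·x.
Substitute into the budget 9·x + 12·y = 360: 18·x = 360, so x* = 20.
Then y* = 0.75·20 = 15.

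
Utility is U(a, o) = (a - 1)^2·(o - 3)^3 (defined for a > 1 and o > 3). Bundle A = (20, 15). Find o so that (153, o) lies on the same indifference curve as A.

U(20, 15) = 623808.
Set U(153, o) = 623808 and solve.
With a = 153: (153 − 1)^2 = 23104, so (o − 3)^3 = 623808/23104 = 27.
Taking the cube root (with o > 3): o − 3 = 3, so o = 6.
Check: U(153, 6) = 623808.

o = 6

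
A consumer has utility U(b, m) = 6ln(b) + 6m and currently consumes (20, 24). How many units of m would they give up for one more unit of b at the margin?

MU_b = 6/b, MU_m = 6.
MRS = 6/b ÷ 6.
At (20, 24): MRS = 0.05.
So at (20, 24) the consumer would give up 0.05 units of m for one more unit of b.

MRS = 0.05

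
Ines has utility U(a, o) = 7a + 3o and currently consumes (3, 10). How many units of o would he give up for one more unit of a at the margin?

MU_a = 7, MU_o = 3, so MRS = 7/3 at every bundle.
At (3, 10): MRS = 7/3.
That is, one extra unit of a is worth 7/3 units of o at the margin.

MRS = 7/3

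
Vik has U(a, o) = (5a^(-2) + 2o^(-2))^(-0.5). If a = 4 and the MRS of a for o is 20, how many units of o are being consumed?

For CES with ρ = -2, MRS = (5/2)·(o/a)^3.
Setting (5/2)·(o/4)^3 = 20 gives (o/4)^3 = 8, so o/4 = 2 and o = 8.

o = 8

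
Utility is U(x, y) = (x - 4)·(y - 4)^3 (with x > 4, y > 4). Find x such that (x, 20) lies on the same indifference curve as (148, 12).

x = 22

U(148, 12) = 73728.
Set U(x, 20) = 73728 and solve.
With y = 20: (20 − 4)^3 = 4096, so (x − 4) = 73728/4096 = 18.
So x = 4 + 18 = 22.
Check: U(22, 20) = 73728.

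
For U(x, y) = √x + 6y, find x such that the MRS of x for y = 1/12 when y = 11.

x = 1

MU_x = 1/(2√x), MU_y = 6.
MRS = 1/(2√x) ÷ 6.
MRS depends only on x: (1/12)/√x = 1/12 ⇒ √x = (1/12)/(1/12) = 1 ⇒ x = 1.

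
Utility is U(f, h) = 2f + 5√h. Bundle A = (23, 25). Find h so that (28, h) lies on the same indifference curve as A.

U(23, 25) = 71.
Set U(28, h) = 71 and solve.
With f = 28: 5√h = 71 − 2·28 = 15, so √h = 3 and h = 9.
Check: U(28, 9) = 71.

h = 9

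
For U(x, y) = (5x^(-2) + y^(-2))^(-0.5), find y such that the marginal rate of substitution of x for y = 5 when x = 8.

y = 8

For CES with ρ = -2, MRS = (5/1)·(y/x)^3.
Setting (5/1)·(y/8)^3 = 5 gives (y/8)^3 = 1, so y/8 = 1 and y = 8.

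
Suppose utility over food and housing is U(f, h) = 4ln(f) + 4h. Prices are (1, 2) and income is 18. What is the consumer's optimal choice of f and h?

f* = 2, h* = 8

MU_f = 4/f, MU_h = 4.
MRS = 4/f ÷ 4.
Tangency: set MRS = p_f/p_h = 1/2 = 0.5.
MRS depends only on f: 1/f = 0.5 ⇒ f* = 1/0.5 = 2.
From the budget, 2·h = 18 − 1·2 = 16, so h* = 8.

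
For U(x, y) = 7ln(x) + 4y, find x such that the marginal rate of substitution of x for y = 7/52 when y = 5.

MU_x = 7/x, MU_y = 4.
MRS = 7/x ÷ 4.
MRS depends only on x: 1.75/x = 7/52 ⇒ x = 1.75/(7/52) = 13.

x = 13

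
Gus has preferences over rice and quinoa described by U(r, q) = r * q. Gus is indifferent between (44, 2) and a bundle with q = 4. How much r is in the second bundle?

r = 22

U(44, 2) = 88.
Set U(r, 4) = 88 and solve.
With q = 4: r = 88/4 = 22.
Check: U(22, 4) = 88.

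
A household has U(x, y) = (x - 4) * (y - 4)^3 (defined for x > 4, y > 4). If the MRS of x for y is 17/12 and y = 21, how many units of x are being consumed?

x = 8

MU_x = (y−4)^3, MU_y = 3·(x−4)·(y−4)^2.
MRS = (1/3)·(y−4)/(x−4).
Substitute y = 21: MRS = (17/3)/(x − 4). Setting this equal to 17/12 gives x − 4 = (17/3)/(17/12) = 4, so x = 8.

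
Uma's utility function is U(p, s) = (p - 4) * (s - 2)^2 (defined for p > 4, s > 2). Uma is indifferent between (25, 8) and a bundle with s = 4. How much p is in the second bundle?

p = 193

U(25, 8) = 756.
Set U(p, 4) = 756 and solve.
With s = 4: (4 − 2)^2 = 4, so (p − 4) = 756/4 = 189.
So p = 4 + 189 = 193.
Check: U(193, 4) = 756.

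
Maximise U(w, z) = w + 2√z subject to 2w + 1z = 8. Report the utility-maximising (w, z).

w* = 2, z* = 4

MU_w = 1, MU_z = 2/(2√z).
MRS = 1 ÷ (2/(2√z)).
Tangency: set MRS = p_w/p_z = 2/1 = 2.
MRS depends only on z: √z = 2 ⇒ √z = 2 ⇒ z* = 4.
From the budget, 2·w = 8 − 1·4 = 4, so w* = 2.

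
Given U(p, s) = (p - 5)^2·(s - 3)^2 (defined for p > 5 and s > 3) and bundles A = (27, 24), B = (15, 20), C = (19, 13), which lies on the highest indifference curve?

Bundle A

Evaluate utility at each bundle:
U(A) = 213444.
U(B) = 28900.
U(C) = 19600.
Highest utility is A, so A ≻ B ≻ C.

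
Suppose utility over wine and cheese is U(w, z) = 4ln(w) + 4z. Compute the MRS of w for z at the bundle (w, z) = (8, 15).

MRS = 0.125

MU_w = 4/w, MU_z = 4.
MRS = 4/w ÷ 4.
At (8, 15): MRS = 0.125.
That is, one extra unit of w is worth 0.125 units of z at the margin.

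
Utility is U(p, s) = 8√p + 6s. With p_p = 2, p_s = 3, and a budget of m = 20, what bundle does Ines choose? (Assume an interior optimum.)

MU_p = 8/(2√p), MU_s = 6.
MRS = 8/(2√p) ÷ 6.
Tangency: set MRS = p_p/p_s = 2/3.
MRS depends only on p: (2/3)/√p = 2/3 ⇒ √p = (2/3)/(2/3) = 1 ⇒ p* = 1.
From the budget, 3·s = 20 − 2·1 = 18, so s* = 6.

p* = 1, s* = 6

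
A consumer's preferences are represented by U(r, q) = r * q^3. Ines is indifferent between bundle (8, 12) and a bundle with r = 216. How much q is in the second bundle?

q = 4

U(8, 12) = 13824.
Set U(216, q) = 13824 and solve.
With r = 216: q^3 = 13824/216 = 64; taking the cube root, q = 4.
Check: U(216, 4) = 13824.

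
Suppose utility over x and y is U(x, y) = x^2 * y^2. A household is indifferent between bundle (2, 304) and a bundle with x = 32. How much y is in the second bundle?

y = 19

U(2, 304) = 369664.
Set U(32, y) = 369664 and solve.
With x = 32: 32^2 = 1024, so y^2 = 369664/1024 = 361; taking the square root, y = 19.
Check: U(32, 19) = 369664.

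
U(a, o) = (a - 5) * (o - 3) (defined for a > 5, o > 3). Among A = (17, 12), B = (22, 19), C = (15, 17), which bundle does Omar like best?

Evaluate utility at each bundle:
U(A) = 108.
U(B) = 272.
U(C) = 140.
Highest utility is B, so B ≻ C ≻ A.

Bundle B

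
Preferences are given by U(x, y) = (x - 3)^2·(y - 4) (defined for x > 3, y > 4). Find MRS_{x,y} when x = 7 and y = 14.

MU_x = 2·(x−3)·(y−4), MU_y = (x−3)^2.
MRS = (2/1)·(y−4)/(x−3).
At (7, 14): MRS = 5.
So at (7, 14) the consumer would give up 5 units of y for one more unit of x.

MRS = 5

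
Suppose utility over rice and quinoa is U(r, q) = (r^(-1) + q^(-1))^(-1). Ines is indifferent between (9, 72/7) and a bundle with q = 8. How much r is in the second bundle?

U depends on (r, q) only through S = r^(-1) + q^(-1), so equal utility means equal S. At (9, 72/7): S = 5/24.
With q = 8: 8^(-1) = 0.125, so r^(-1) = 5/24 − 0.125 = 1/12.
Hence r = 1/(1/12) = 12.
Check: U(12, 8) = 4.8.

r = 12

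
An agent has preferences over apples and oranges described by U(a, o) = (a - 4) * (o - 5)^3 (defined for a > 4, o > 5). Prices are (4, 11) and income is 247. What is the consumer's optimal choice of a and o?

a* = 15, o* = 17

MU_a = (o−5)^3, MU_o = 3·(a−4)·(o−5)^2.
MRS = (1/3)·(o−5)/(a−4).
Tangency: set MRS = p_a/p_o = 4/11.
So (1/3)·(o − 5)/(a − 4) = 4/11, i.e. (o − 5) = (12/11)·(a − 4).
Rewrite the budget in excess-of-subsistence terms: 4·(a − 4) + 11·(o − 5) = 247 − 4·4 − 11·5 = 176.
Substituting, 16·(a − 4) = 176, so a − 4 = 11 and a* = 15.
Then o − 5 = (12/11)·11 = 12, so o* = 17.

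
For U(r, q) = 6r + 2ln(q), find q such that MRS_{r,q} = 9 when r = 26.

q = 3

MU_r = 6, MU_q = 2/q.
MRS = 6 ÷ (2/q).
MRS depends only on q: 3·q = 9 ⇒ q = 9/3 = 3.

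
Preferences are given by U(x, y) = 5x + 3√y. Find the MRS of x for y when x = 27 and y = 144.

MU_x = 5, MU_y = 3/(2√y).
MRS = 5 ÷ (3/(2√y)).
At (27, 144): MRS = 40.
That is, one extra unit of x is worth 40 units of y at the margin.

MRS = 40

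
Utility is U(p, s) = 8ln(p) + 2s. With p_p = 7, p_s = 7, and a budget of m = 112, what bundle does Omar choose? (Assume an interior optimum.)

MU_p = 8/p, MU_s = 2.
MRS = 8/p ÷ 2.
Tangency: set MRS = p_p/p_s = 7/7 = 1.
MRS depends only on p: 4/p = 1 ⇒ p* = 4/1 = 4.
From the budget, 7·s = 112 − 7·4 = 84, so s* = 12.

p* = 4, s* = 12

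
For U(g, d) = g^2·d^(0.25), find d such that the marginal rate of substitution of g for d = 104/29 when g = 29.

d = 13

MU_g = 2·g·d^(0.25) and MU_d = 0.25·g^2·d^(-0.75).
MRS = MU_g/MU_d = (8)·d/g.
Substitute g = 29: MRS = d/3.625. Setting d/3.625 = 104/29 gives d = (104/29)·3.625 = 13.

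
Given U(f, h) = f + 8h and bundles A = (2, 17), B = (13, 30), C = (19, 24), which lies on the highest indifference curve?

Evaluate utility at each bundle:
U(A) = 138.
U(B) = 253.
U(C) = 211.
Highest utility is B, so B ≻ C ≻ A.

Bundle B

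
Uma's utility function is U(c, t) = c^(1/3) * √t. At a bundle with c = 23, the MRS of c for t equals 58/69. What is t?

t = 29

MU_c = 1/3·c^(-2/3)·√t and MU_t = 0.5·c^(1/3)·t^(-0.5).
MRS = MU_c/MU_t = (2/3)·t/c.
Substitute c = 23: MRS = t/34.5. Setting t/34.5 = 58/69 gives t = (58/69)·34.5 = 29.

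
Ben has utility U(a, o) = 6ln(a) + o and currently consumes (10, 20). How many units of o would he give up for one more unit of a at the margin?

MRS = 0.6

MU_a = 6/a, MU_o = 1.
MRS = 6/a ÷ 1.
At (10, 20): MRS = 0.6.
So at (10, 20) the consumer would give up 0.6 units of o for one more unit of a.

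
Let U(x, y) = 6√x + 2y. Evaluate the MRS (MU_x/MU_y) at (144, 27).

MU_x = 6/(2√x), MU_y = 2.
MRS = 6/(2√x) ÷ 2.
At (144, 27): MRS = 0.125.
That is, one extra unit of x is worth 0.125 units of y at the margin.

MRS = 0.125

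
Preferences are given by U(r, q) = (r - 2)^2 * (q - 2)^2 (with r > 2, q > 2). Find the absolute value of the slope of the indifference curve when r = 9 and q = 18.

MRS = 16/7

MU_r = 2·(r−2)·(q−2)^2, MU_q = 2·(r−2)^2·(q−2).
MRS = (q−2)/(r−2).
At (9, 18): MRS = 16/7.
The indifference curve has slope −16/7 at this bundle.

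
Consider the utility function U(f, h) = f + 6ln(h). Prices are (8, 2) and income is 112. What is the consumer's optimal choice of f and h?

MU_f = 1, MU_h = 6/h.
MRS = 1 ÷ (6/h).
Tangency: set MRS = p_f/p_h = 8/2 = 4.
MRS depends only on h: (1/6)·h = 4 ⇒ h* = 4/(1/6) = 24.
From the budget, 8·f = 112 − 2·24 = 64, so f* = 8.

f* = 8, h* = 24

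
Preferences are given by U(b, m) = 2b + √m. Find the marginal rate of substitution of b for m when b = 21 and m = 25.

MU_b = 2, MU_m = 1/(2√m).
MRS = 2 ÷ (1/(2√m)).
At (21, 25): MRS = 20.
The indifference curve has slope −20 at this bundle.

MRS = 20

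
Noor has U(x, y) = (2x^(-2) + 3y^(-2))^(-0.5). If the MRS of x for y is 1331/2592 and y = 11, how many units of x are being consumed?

For CES with ρ = -2, MRS = (2/3)·(y/x)^3.
Setting (2/3)·(11/x)^3 = 1331/2592 gives (11/x)^3 = 1331/1728, so 11/x = 11/12 and x = 12.

x = 12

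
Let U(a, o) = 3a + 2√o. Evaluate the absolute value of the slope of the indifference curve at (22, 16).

MU_a = 3, MU_o = 2/(2√o).
MRS = 3 ÷ (2/(2√o)).
At (22, 16): MRS = 12.
The indifference curve has slope −12 at this bundle.

MRS = 12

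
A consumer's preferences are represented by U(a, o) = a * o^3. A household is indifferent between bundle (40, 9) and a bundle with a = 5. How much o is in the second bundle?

U(40, 9) = 29160.
Set U(5, o) = 29160 and solve.
With a = 5: o^3 = 29160/5 = 5832; taking the cube root, o = 18.
Check: U(5, 18) = 29160.

o = 18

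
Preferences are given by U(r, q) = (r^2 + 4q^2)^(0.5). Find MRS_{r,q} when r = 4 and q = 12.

For CES with ρ = 2, MRS = (1/4)·(q/r)^(-1).
At (4, 12): MRS = 1/12.
The indifference curve has slope −1/12 at this bundle.

MRS = 1/12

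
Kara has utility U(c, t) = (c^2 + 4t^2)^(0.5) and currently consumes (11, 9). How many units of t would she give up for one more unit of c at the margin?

For CES with ρ = 2, MRS = (1/4)·(t/c)^(-1).
At (11, 9): MRS = 11/36.
That is, one extra unit of c is worth 11/36 units of t at the margin.

MRS = 11/36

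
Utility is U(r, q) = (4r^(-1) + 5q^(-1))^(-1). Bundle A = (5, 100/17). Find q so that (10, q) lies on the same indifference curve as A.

U depends on (r, q) only through S = 4r^(-1) + 5q^(-1), so equal utility means equal S. At (5, 100/17): S = 1.65.
With r = 10: 4·10^(-1) = 0.4, so 5q^(-1) = 1.65 − 0.4 = 1.25, i.e. q^(-1) = 0.25.
Hence q = 1/0.25 = 4.
Check: U(10, 4) = 0.6061.

q = 4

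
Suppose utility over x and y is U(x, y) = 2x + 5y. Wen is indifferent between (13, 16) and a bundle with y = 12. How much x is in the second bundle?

U(13, 16) = 106.
Set U(x, 12) = 106 and solve.
2x + 5·12 = 106 ⇒ 2x = 46 ⇒ x = 23.
Check: U(23, 12) = 106.

x = 23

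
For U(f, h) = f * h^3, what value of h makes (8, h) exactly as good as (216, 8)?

h = 24

U(216, 8) = 110592.
Set U(8, h) = 110592 and solve.
With f = 8: h^3 = 110592/8 = 13824; taking the cube root, h = 24.
Check: U(8, 24) = 110592.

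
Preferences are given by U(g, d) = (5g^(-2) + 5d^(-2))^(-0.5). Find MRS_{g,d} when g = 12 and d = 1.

MRS = 1/1728

For CES with ρ = -2, MRS = (d/g)^3.
At (12, 1): MRS = 1/1728.
So at (12, 1) the consumer would give up 1/1728 units of d for one more unit of g.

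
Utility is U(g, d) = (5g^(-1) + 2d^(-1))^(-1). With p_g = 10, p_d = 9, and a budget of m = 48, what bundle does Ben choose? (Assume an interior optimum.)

For CES with ρ = -1, MRS = (5/2)·(d/g)^2.
Tangency: set MRS = p_g/p_d = 10/9.
So (d/g)^2 = 4/9; taking the square root, d/g = 2/3, i.e. d = (2/3)·g.
Substitute into the budget 10·g + 9·d = 48: 16·g = 48, so g* = 3 and d* = (2/3)·3 = 2.

g* = 3, d* = 2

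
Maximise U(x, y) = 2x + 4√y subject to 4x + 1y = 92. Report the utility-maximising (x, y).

MU_x = 2, MU_y = 4/(2√y).
MRS = 2 ÷ (4/(2√y)).
Tangency: set MRS = p_x/p_y = 4/1 = 4.
MRS depends only on y: √y = 4 ⇒ √y = 4 ⇒ y* = 16.
From the budget, 4·x = 92 − 1·16 = 76, so x* = 19.

x* = 19, y* = 16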